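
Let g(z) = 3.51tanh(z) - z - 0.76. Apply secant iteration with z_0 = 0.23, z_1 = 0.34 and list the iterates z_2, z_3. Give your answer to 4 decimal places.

g(0.23) = -0.196640, g(0.34) = 0.049446
z_2 = 0.340000 − 0.049446·(0.340000 − 0.230000) / (0.049446 − (-0.196640)) = 0.340000 − (0.005439)/(0.246086) = 0.317898
g(0.317898) = 0.001795
z_3 = 0.317898 − 0.001795·(0.317898 − 0.340000) / (0.001795 − 0.049446) = 0.317898 − (-0.000040)/(-0.047650) = 0.317065

0.3179, 0.3171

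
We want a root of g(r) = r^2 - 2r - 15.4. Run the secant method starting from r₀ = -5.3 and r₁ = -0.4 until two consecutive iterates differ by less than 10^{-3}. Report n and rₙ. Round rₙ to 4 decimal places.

n = 7, rₙ = -3.0497

g(-5.3) = 23.290000, g(-0.4) = -14.440000
r₂ = -0.400000 − (-14.440000)·(4.900000)/(-37.730000) = -2.275325;  |Δ| = 1.875325
g(-2.275325) = -5.672248
r₃ = -2.275325 − (-5.672248)·(-1.875325)/(8.767752) = -3.488556;  |Δ| = 1.213231
g(-3.488556) = 3.747131
r₄ = -3.488556 − 3.747131·(-1.213231)/(9.419379) = -3.005919;  |Δ| = 0.482636
g(-3.005919) = -0.352611
r₅ = -3.005919 − (-0.352611)·(0.482636)/(-4.099742) = -3.047430;  |Δ| = 0.041511
g(-3.047430) = -0.018311
r₆ = -3.047430 − (-0.018311)·(-0.041511)/(0.334300) = -3.049704;  |Δ| = 0.002274
g(-3.049704) = 0.000100
r₇ = -3.049704 − 0.000100·(-0.002274)/(0.018411) = -3.049691;  |Δ| = 0.000012
|r₇ − r₆| = 0.000012 < 10^{-3}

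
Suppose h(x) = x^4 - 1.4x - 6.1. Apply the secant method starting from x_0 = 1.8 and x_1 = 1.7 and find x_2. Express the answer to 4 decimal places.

1.7064

h(1.8) = 1.877600, h(1.7) = -0.127900
x_2 = 1.700000 − (-0.127900)·(1.700000 − 1.800000) / (-0.127900 − 1.877600) = 1.700000 − (0.012790)/(-2.005500) = 1.706377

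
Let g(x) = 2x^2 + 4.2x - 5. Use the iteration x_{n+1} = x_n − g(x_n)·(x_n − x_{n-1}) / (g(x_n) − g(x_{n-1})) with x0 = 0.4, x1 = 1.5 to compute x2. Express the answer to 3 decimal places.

0.775

g(0.4) = -3.00000, g(1.5) = 5.80000
x2 = 1.50000 − 5.80000·(1.50000 − 0.40000) / (5.80000 − (-3.00000)) = 1.50000 − (6.38000)/(8.80000) = 0.77500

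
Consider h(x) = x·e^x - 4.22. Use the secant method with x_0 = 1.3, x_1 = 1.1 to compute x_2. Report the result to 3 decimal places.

h(1.3) = 0.55009, h(1.1) = -0.91542
x_2 = 1.10000 − (-0.91542)·(1.10000 − 1.30000) / (-0.91542 − 0.55009) = 1.10000 − (0.18308)/(-1.46550) = 1.22493

1.225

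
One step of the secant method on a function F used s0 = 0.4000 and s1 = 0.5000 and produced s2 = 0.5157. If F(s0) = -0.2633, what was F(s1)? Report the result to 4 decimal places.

The secant line through (0.4000, -0.2633) and (0.5000, F(s1)) crosses zero at s2 = 0.5157.
So (0.4000, -0.2633), (0.5000, F(s1)), (0.5157, 0) are collinear:
F(s1) = -0.2633 · (0.5000 − 0.5157) / (0.4000 − 0.5157) = -0.2633 · (-0.015700)/(-0.115700) = -0.035729

-0.0357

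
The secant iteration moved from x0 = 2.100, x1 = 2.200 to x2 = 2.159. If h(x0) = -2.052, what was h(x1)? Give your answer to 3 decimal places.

The secant line through (2.100, -2.052) and (2.200, h(x1)) crosses zero at x2 = 2.159.
So (2.100, -2.052), (2.200, h(x1)), (2.159, 0) are collinear:
h(x1) = -2.052 · (2.200 − 2.159) / (2.100 − 2.159) = -2.052 · (0.04100)/(-0.05900) = 1.42597

1.426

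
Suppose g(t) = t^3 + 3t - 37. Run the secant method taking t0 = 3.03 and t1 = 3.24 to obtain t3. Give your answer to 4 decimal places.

3.0330

g(3.03) = -0.091873, g(3.24) = 6.732224
t2 = 3.240000 − 6.732224·(3.240000 − 3.030000) / (6.732224 − (-0.091873)) = 3.240000 − (1.413767)/(6.824097) = 3.032827
g(3.032827) = -0.005449
t3 = 3.032827 − (-0.005449)·(3.032827 − 3.240000) / (-0.005449 − 6.732224) = 3.032827 − (0.001129)/(-6.737673) = 3.032995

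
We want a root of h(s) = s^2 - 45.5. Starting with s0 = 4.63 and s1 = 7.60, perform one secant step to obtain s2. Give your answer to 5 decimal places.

h(4.63) = -24.0631000, h(7.60) = 12.2600000
s2 = 7.6000000 − 12.2600000·(7.6000000 − 4.6300000) / (12.2600000 − (-24.0631000)) = 7.6000000 − (36.4122000)/(36.3231000) = 6.5975470

6.59755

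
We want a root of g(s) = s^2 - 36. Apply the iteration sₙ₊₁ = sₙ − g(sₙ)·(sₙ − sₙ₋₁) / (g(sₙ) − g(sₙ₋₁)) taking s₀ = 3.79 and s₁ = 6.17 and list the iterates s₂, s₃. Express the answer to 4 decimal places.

g(3.79) = -21.635900, g(6.17) = 2.068900
s₂ = 6.170000 − 2.068900·(6.170000 − 3.790000) / (2.068900 − (-21.635900)) = 6.170000 − (4.923982)/(23.704800) = 5.962279
g(5.962279) = -0.451228
s₃ = 5.962279 − (-0.451228)·(5.962279 − 6.170000) / (-0.451228 − 2.068900) = 5.962279 − (0.093729)/(-2.520128) = 5.999471

5.9623, 5.9995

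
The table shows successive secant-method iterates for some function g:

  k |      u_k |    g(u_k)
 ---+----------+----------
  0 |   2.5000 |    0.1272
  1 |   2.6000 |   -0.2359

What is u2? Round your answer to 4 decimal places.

u2 = 2.6000 − (-0.2359)·(2.6000 − 2.5000) / (-0.2359 − 0.1272)
   = 2.6000 − (-0.023590)/(-0.363100) = 2.535032

2.5350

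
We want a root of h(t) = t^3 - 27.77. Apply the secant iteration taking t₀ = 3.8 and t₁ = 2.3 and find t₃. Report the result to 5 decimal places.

h(3.8) = 27.1020000, h(2.3) = -15.6030000
t₂ = 2.3000000 − (-15.6030000)·(2.3000000 − 3.8000000) / (-15.6030000 − 27.1020000) = 2.3000000 − (23.4045000)/(-42.7050000) = 2.8480506
h(2.8480506) = -4.6683450
t₃ = 2.8480506 − (-4.6683450)·(2.8480506 − 2.3000000) / (-4.6683450 − (-15.6030000)) = 2.8480506 − (-2.5584892)/(10.9346550) = 3.0820305

3.08203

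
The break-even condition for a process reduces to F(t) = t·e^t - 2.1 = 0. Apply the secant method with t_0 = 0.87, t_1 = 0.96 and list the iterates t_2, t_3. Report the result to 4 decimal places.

0.8749, 0.8752

F(0.87) = -0.023388, F(0.96) = 0.407229
t_2 = 0.960000 − 0.407229·(0.960000 − 0.870000) / (0.407229 − (-0.023388)) = 0.960000 − (0.036651)/(0.430616) = 0.874888
F(0.874888) = -0.001488
t_3 = 0.874888 − (-0.001488)·(0.874888 − 0.960000) / (-0.001488 − 0.407229) = 0.874888 − (0.000127)/(-0.408716) = 0.875198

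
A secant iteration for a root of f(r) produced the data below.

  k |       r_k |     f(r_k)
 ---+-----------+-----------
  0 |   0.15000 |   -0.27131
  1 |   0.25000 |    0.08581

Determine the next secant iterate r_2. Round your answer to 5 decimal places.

r_2 = 0.25000 − 0.08581·(0.25000 − 0.15000) / (0.08581 − (-0.27131))
   = 0.25000 − (0.0085810)/(0.3571200) = 0.2259717

0.22597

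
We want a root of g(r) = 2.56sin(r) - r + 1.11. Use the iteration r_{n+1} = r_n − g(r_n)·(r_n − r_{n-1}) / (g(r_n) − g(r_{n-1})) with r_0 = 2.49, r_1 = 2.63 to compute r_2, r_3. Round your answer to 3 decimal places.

g(2.49) = 0.17252, g(2.63) = -0.26671
r_2 = 2.63000 − (-0.26671)·(2.63000 − 2.49000) / (-0.26671 − 0.17252) = 2.63000 − (-0.03734)/(-0.43923) = 2.54499
g(2.54499) = 0.00331
r_3 = 2.54499 − 0.00331·(2.54499 − 2.63000) / (0.00331 − (-0.26671)) = 2.54499 − (-0.00028)/(0.27002) = 2.54603

2.545, 2.546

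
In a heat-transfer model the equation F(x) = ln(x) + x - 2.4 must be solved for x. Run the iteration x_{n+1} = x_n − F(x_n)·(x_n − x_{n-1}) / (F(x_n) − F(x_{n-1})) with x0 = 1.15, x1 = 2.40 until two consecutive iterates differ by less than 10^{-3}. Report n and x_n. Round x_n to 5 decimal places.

n = 5, x_n = 1.80786

F(1.15) = -1.1102381, F(2.40) = 0.8754687
x2 = 2.4000000 − 0.8754687·(1.2500000)/(1.9857068) = 1.8488935;  |Δ| = 0.5511065
F(1.8488935) = 0.0634809
x3 = 1.8488935 − 0.0634809·(-0.5511065)/(-0.8119879) = 1.8058082;  |Δ| = 0.0430853
F(1.8058082) = -0.0031835
x4 = 1.8058082 − (-0.0031835)·(-0.0430853)/(-0.0666643) = 1.8078657;  |Δ| = 0.0020575
F(1.8078657) = 0.0000127
x5 = 1.8078657 − 0.0000127·(0.0020575)/(0.0031962) = 1.8078575;  |Δ| = 0.0000082
|x5 − x4| = 0.0000082 < 10^{-3}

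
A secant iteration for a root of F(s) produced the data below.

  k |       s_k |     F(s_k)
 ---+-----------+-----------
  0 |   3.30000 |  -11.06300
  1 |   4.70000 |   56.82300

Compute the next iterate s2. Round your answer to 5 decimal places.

s2 = 4.70000 − 56.82300·(4.70000 − 3.30000) / (56.82300 − (-11.06300))
   = 4.70000 − (79.5522000)/(67.8860000) = 3.5281501

3.52815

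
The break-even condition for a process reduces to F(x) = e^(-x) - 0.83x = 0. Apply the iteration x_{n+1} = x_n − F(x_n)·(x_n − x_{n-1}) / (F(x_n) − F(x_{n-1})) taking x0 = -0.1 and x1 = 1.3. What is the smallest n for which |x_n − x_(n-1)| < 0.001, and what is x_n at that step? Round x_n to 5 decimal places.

n = 5, x_n = 0.63712

F(-0.1) = 1.1881709, F(1.3) = -0.8064682
x2 = 1.3000000 − (-0.8064682)·(1.4000000)/(-1.9946391) = 0.7339550;  |Δ| = 0.5660450
F(0.7339550) = -0.1291759
x3 = 0.7339550 − (-0.1291759)·(-0.5660450)/(0.6772924) = 0.6259967;  |Δ| = 0.1079583
F(0.6259967) = 0.0151510
x4 = 0.6259967 − 0.0151510·(-0.1079583)/(0.1443268) = 0.6373298;  |Δ| = 0.0113331
F(0.6373298) = -0.0002814
x5 = 0.6373298 − (-0.0002814)·(0.0113331)/(-0.0154324) = 0.6371231;  |Δ| = 0.0002067
|x5 − x4| = 0.0002067 < 0.001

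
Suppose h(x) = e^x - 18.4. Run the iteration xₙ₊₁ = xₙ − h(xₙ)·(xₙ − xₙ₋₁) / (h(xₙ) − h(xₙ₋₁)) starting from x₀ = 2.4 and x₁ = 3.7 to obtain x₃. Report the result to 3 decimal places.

h(2.4) = -7.37682, h(3.7) = 22.04730
x₂ = 3.70000 − 22.04730·(3.70000 − 2.40000) / (22.04730 − (-7.37682)) = 3.70000 − (28.66150)/(29.42413) = 2.72592
h(2.72592) = -3.12957
x₃ = 2.72592 − (-3.12957)·(2.72592 − 3.70000) / (-3.12957 − 22.04730) = 2.72592 − (3.04845)/(-25.17687) = 2.84700

2.847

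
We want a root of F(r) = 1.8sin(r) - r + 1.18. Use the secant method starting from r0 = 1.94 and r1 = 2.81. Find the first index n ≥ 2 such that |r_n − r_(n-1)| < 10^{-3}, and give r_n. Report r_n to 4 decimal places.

n = 5, r_n = 2.3982

F(1.94) = 0.918707, F(2.81) = -1.044011
r2 = 2.810000 − (-1.044011)·(0.870000)/(-1.962718) = 2.347229;  |Δ| = 0.462771
F(2.347229) = 0.116924
r3 = 2.347229 − 0.116924·(-0.462771)/(1.160935) = 2.393837;  |Δ| = 0.046608
F(2.393837) = 0.010154
r4 = 2.393837 − 0.010154·(0.046608)/(-0.106770) = 2.398269;  |Δ| = 0.004433
F(2.398269) = -0.000141
r5 = 2.398269 − (-0.000141)·(0.004433)/(-0.010295) = 2.398209;  |Δ| = 0.000061
|r5 − r4| = 0.000061 < 10^{-3}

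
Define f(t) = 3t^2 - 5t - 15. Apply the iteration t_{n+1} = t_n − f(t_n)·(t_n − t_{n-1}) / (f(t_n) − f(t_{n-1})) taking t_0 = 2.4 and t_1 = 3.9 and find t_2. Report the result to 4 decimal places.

f(2.4) = -9.720000, f(3.9) = 11.130000
t_2 = 3.900000 − 11.130000·(3.900000 − 2.400000) / (11.130000 − (-9.720000)) = 3.900000 − (16.695000)/(20.850000) = 3.099281

3.0993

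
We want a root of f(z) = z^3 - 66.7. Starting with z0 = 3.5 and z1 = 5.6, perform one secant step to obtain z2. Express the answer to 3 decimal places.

3.877

f(3.5) = -23.82500, f(5.6) = 108.91600
z2 = 5.60000 − 108.91600·(5.60000 − 3.50000) / (108.91600 − (-23.82500)) = 5.60000 − (228.72360)/(132.74100) = 3.87692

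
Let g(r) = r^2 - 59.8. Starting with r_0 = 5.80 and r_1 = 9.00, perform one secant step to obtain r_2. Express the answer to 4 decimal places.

g(5.80) = -26.160000, g(9.00) = 21.200000
r_2 = 9.000000 − 21.200000·(9.000000 − 5.800000) / (21.200000 − (-26.160000)) = 9.000000 − (67.840000)/(47.360000) = 7.567568

7.5676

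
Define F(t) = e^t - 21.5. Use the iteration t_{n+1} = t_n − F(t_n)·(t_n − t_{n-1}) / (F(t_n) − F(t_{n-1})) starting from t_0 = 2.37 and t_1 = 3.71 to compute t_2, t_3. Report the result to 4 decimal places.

2.8500, 3.0037

F(2.37) = -10.802608, F(3.71) = 19.353807
t_2 = 3.710000 − 19.353807·(3.710000 − 2.370000) / (19.353807 − (-10.802608)) = 3.710000 − (25.934101)/(30.156414) = 2.850014
F(2.850014) = -4.211980
t_3 = 2.850014 − (-4.211980)·(2.850014 − 3.710000) / (-4.211980 − 19.353807) = 2.850014 − (3.622245)/(-23.565786) = 3.003722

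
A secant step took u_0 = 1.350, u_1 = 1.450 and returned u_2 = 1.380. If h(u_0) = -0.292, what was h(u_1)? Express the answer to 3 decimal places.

0.681

The secant line through (1.350, -0.292) and (1.450, h(u_1)) crosses zero at u_2 = 1.380.
So (1.350, -0.292), (1.450, h(u_1)), (1.380, 0) are collinear:
h(u_1) = -0.292 · (1.450 − 1.380) / (1.350 − 1.380) = -0.292 · (0.07000)/(-0.03000) = 0.68133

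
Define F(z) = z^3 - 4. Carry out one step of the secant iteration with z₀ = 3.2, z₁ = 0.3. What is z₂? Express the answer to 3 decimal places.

0.652

F(3.2) = 28.76800, F(0.3) = -3.97300
z₂ = 0.30000 − (-3.97300)·(0.30000 − 3.20000) / (-3.97300 − 28.76800) = 0.30000 − (11.52170)/(-32.74100) = 0.65190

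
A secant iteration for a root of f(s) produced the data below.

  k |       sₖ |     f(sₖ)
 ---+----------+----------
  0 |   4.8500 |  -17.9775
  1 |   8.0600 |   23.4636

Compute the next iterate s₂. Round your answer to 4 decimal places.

6.2425

s₂ = 8.0600 − 23.4636·(8.0600 − 4.8500) / (23.4636 − (-17.9775))
   = 8.0600 − (75.318156)/(41.441100) = 6.242525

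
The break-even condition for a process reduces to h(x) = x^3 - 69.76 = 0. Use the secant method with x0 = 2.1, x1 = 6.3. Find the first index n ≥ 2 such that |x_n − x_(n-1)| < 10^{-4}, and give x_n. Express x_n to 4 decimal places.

h(2.1) = -60.499000, h(6.3) = 180.287000
x2 = 6.300000 − 180.287000·(4.200000)/(240.786000) = 3.155276;  |Δ| = 3.144724
h(3.155276) = -38.346794
x3 = 3.155276 − (-38.346794)·(-3.144724)/(-218.633794) = 3.706838;  |Δ| = 0.551562
h(3.706838) = -18.825630
x4 = 3.706838 − (-18.825630)·(0.551562)/(19.521165) = 4.238748;  |Δ| = 0.531910
h(4.238748) = 6.397530
x5 = 4.238748 − 6.397530·(0.531910)/(25.223160) = 4.103836;  |Δ| = 0.134912
h(4.103836) = -0.645365
x6 = 4.103836 − (-0.645365)·(-0.134912)/(-7.042895) = 4.116199;  |Δ| = 0.012362
h(4.116199) = -0.018875
x7 = 4.116199 − (-0.018875)·(0.012362)/(0.626489) = 4.116571;  |Δ| = 0.000372
h(4.116571) = 0.000059
x8 = 4.116571 − 0.000059·(0.000372)/(0.018934) = 4.116570;  |Δ| = 0.000001
|x8 − x7| = 0.000001 < 10^{-4}

n = 8, x_n = 4.1166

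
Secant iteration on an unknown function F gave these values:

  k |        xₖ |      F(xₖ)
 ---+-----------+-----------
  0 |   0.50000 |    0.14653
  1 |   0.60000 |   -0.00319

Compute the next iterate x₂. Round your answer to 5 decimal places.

x₂ = 0.60000 − (-0.00319)·(0.60000 − 0.50000) / (-0.00319 − 0.14653)
   = 0.60000 − (-0.0003190)/(-0.1497200) = 0.5978694

0.59787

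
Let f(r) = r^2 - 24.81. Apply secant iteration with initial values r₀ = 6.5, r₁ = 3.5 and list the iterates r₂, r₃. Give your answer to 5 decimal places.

f(6.5) = 17.4400000, f(3.5) = -12.5600000
r₂ = 3.5000000 − (-12.5600000)·(3.5000000 − 6.5000000) / (-12.5600000 − 17.4400000) = 3.5000000 − (37.6800000)/(-30.0000000) = 4.7560000
f(4.7560000) = -2.1904640
r₃ = 4.7560000 − (-2.1904640)·(4.7560000 − 3.5000000) / (-2.1904640 − (-12.5600000)) = 4.7560000 − (-2.7512228)/(10.3695360) = 5.0213178

4.75600, 5.02132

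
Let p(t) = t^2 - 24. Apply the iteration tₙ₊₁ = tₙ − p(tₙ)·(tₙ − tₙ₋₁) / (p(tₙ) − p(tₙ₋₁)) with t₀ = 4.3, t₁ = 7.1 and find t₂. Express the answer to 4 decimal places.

4.7833

p(4.3) = -5.510000, p(7.1) = 26.410000
t₂ = 7.100000 − 26.410000·(7.100000 − 4.300000) / (26.410000 − (-5.510000)) = 7.100000 − (73.948000)/(31.920000) = 4.783333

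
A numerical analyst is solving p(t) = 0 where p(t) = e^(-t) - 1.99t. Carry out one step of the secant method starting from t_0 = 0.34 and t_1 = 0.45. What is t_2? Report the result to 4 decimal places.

p(0.34) = 0.035170, p(0.45) = -0.257872
t_2 = 0.450000 − (-0.257872)·(0.450000 − 0.340000) / (-0.257872 − 0.035170) = 0.450000 − (-0.028366)/(-0.293042) = 0.353202

0.3532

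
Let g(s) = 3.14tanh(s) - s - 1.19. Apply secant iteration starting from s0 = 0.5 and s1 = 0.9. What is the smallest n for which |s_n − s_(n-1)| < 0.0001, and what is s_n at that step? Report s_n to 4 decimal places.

g(0.5) = -0.238952, g(0.9) = 0.159175
s2 = 0.900000 − 0.159175·(0.400000)/(0.398127) = 0.740076;  |Δ| = 0.159924
g(0.740076) = 0.045584
s3 = 0.740076 − 0.045584·(-0.159924)/(-0.113591) = 0.675899;  |Δ| = 0.064177
g(0.675899) = -0.016920
s4 = 0.675899 − (-0.016920)·(-0.064177)/(-0.062504) = 0.693272;  |Δ| = 0.017373
g(0.693272) = 0.000979
s5 = 0.693272 − 0.000979·(0.017373)/(0.017899) = 0.692322;  |Δ| = 0.000950
g(0.692322) = 0.000019
s6 = 0.692322 − 0.000019·(-0.000950)/(-0.000960) = 0.692303;  |Δ| = 0.000019
|s6 − s5| = 0.000019 < 0.0001

n = 6, s_n = 0.6923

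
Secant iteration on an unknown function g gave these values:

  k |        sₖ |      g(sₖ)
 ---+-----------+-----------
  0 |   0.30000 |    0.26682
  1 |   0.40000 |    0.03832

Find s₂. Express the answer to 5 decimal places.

s₂ = 0.40000 − 0.03832·(0.40000 − 0.30000) / (0.03832 − 0.26682)
   = 0.40000 − (0.0038320)/(-0.2285000) = 0.4167702

0.41677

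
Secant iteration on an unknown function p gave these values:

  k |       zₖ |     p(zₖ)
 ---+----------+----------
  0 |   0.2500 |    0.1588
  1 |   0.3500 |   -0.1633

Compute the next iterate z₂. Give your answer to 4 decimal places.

z₂ = 0.3500 − (-0.1633)·(0.3500 − 0.2500) / (-0.1633 − 0.1588)
   = 0.3500 − (-0.016330)/(-0.322100) = 0.299301

0.2993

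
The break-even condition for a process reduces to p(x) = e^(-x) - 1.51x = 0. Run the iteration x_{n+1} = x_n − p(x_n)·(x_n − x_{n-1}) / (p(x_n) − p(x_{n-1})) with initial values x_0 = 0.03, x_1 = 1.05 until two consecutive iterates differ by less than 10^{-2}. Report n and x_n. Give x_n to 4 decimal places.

p(0.03) = 0.925146, p(1.05) = -1.235562
x_2 = 1.050000 − (-1.235562)·(1.020000)/(-2.160708) = 0.466731;  |Δ| = 0.583269
p(0.466731) = -0.077715
x_3 = 0.466731 − (-0.077715)·(-0.583269)/(1.157847) = 0.427582;  |Δ| = 0.039149
p(0.427582) = 0.006436
x_4 = 0.427582 − 0.006436·(-0.039149)/(0.084151) = 0.430576;  |Δ| = 0.002994
|x_4 − x_3| = 0.002994 < 10^{-2}

n = 4, x_n = 0.4306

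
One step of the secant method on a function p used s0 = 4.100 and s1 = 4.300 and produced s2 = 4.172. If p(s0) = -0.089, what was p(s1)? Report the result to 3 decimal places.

The secant line through (4.100, -0.089) and (4.300, p(s1)) crosses zero at s2 = 4.172.
So (4.100, -0.089), (4.300, p(s1)), (4.172, 0) are collinear:
p(s1) = -0.089 · (4.300 − 4.172) / (4.100 − 4.172) = -0.089 · (0.12800)/(-0.07200) = 0.15822

0.158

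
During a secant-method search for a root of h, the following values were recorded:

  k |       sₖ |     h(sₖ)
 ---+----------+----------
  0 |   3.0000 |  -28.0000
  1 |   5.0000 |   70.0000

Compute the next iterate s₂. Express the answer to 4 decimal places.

s₂ = 5.0000 − 70.0000·(5.0000 − 3.0000) / (70.0000 − (-28.0000))
   = 5.0000 − (140.000000)/(98.000000) = 3.571429

3.5714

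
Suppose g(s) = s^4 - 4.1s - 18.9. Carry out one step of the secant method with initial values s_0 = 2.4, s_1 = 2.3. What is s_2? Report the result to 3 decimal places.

g(2.4) = 4.43760, g(2.3) = -0.34590
s_2 = 2.30000 − (-0.34590)·(2.30000 − 2.40000) / (-0.34590 − 4.43760) = 2.30000 − (0.03459)/(-4.78350) = 2.30723

2.307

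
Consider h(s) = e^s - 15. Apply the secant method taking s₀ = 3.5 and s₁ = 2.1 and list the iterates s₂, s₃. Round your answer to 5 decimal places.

h(3.5) = 18.1154520, h(2.1) = -6.8338301
s₂ = 2.1000000 − (-6.8338301)·(2.1000000 − 3.5000000) / (-6.8338301 − 18.1154520) = 2.1000000 − (9.5673621)/(-24.9492820) = 2.4834724
h(2.4834724) = -3.0171982
s₃ = 2.4834724 − (-3.0171982)·(2.4834724 − 2.1000000) / (-3.0171982 − (-6.8338301)) = 2.4834724 − (-1.1570123)/(3.8166319) = 2.7866225

2.48347, 2.78662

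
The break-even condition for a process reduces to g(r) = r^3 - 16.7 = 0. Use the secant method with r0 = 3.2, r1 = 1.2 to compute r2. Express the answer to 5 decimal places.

g(3.2) = 16.0680000, g(1.2) = -14.9720000
r2 = 1.2000000 − (-14.9720000)·(1.2000000 − 3.2000000) / (-14.9720000 − 16.0680000) = 1.2000000 − (29.9440000)/(-31.0400000) = 2.1646907

2.16469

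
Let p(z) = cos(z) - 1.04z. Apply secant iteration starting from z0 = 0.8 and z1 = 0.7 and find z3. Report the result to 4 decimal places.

0.7218

p(0.8) = -0.135293, p(0.7) = 0.036842
z2 = 0.700000 − 0.036842·(0.700000 − 0.800000) / (0.036842 − (-0.135293)) = 0.700000 − (-0.003684)/(0.172135) = 0.721403
p(0.721403) = 0.000621
z3 = 0.721403 − 0.000621·(0.721403 − 0.700000) / (0.000621 − 0.036842) = 0.721403 − (0.000013)/(-0.036221) = 0.721770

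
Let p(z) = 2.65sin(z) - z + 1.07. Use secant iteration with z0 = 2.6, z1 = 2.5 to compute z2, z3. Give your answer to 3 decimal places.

p(2.6) = -0.16392, p(2.5) = 0.15595
z2 = 2.50000 − 0.15595·(2.50000 − 2.60000) / (0.15595 − (-0.16392)) = 2.50000 − (-0.01560)/(0.31987) = 2.54875
p(2.54875) = 0.00185
z3 = 2.54875 − 0.00185·(2.54875 − 2.50000) / (0.00185 − 0.15595) = 2.54875 − (0.00009)/(-0.15410) = 2.54934

2.549, 2.549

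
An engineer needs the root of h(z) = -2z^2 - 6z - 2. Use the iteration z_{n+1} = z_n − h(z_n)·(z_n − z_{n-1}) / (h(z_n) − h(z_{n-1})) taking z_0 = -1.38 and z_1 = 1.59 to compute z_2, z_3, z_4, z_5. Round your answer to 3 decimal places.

h(-1.38) = 2.47120, h(1.59) = -16.59620
z_2 = 1.59000 − (-16.59620)·(1.59000 − (-1.38000)) / (-16.59620 − 2.47120) = 1.59000 − (-49.29071)/(-19.06740) = -0.99508
h(-0.99508) = 1.99011
z_3 = -0.99508 − 1.99011·(-0.99508 − 1.59000) / (1.99011 − (-16.59620)) = -0.99508 − (-5.14458)/(18.58631) = -0.71828
h(-0.71828) = 1.27784
z_4 = -0.71828 − 1.27784·(-0.71828 − (-0.99508)) / (1.27784 − 1.99011) = -0.71828 − (0.35370)/(-0.71227) = -0.22170
h(-0.22170) = -0.76809
z_5 = -0.22170 − (-0.76809)·(-0.22170 − (-0.71828)) / (-0.76809 − 1.27784) = -0.22170 − (-0.38142)/(-2.04592) = -0.40813

-0.995, -0.718, -0.222, -0.408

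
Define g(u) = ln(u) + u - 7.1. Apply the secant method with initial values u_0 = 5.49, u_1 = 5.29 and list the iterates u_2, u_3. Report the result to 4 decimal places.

g(5.49) = 0.092928, g(5.29) = -0.144182
u_2 = 5.290000 − (-0.144182)·(5.290000 − 5.490000) / (-0.144182 − 0.092928) = 5.290000 − (0.028836)/(-0.237110) = 5.411616
g(5.411616) = 0.000164
u_3 = 5.411616 − 0.000164·(5.411616 − 5.290000) / (0.000164 − (-0.144182)) = 5.411616 − (0.000020)/(0.144345) = 5.411478

5.4116, 5.4115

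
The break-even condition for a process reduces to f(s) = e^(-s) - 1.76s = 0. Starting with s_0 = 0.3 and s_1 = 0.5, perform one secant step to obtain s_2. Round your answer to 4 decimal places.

f(0.3) = 0.212818, f(0.5) = -0.273469
s_2 = 0.500000 − (-0.273469)·(0.500000 − 0.300000) / (-0.273469 − 0.212818) = 0.500000 − (-0.054694)/(-0.486288) = 0.387528

0.3875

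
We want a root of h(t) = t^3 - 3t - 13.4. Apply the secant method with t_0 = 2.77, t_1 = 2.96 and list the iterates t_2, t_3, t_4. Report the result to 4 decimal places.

h(2.77) = -0.456067, h(2.96) = 3.654336
t_2 = 2.960000 − 3.654336·(2.960000 − 2.770000) / (3.654336 − (-0.456067)) = 2.960000 − (0.694324)/(4.110403) = 2.791081
h(2.791081) = -0.030344
t_3 = 2.791081 − (-0.030344)·(2.791081 − 2.960000) / (-0.030344 − 3.654336) = 2.791081 − (0.005126)/(-3.684680) = 2.792472
h(2.792472) = -0.001991
t_4 = 2.792472 − (-0.001991)·(2.792472 − 2.791081) / (-0.001991 − (-0.030344)) = 2.792472 − (-0.000003)/(0.028353) = 2.792570

2.7911, 2.7925, 2.7926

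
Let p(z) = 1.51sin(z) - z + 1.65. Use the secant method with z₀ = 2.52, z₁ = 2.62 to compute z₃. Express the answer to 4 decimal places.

p(2.52) = 0.009319, p(2.62) = -0.217625
z₂ = 2.620000 − (-0.217625)·(2.620000 − 2.520000) / (-0.217625 − 0.009319) = 2.620000 − (-0.021762)/(-0.226944) = 2.524106
p(2.524106) = 0.000165
z₃ = 2.524106 − 0.000165·(2.524106 − 2.620000) / (0.000165 − (-0.217625)) = 2.524106 − (-0.000016)/(0.217790) = 2.524179

2.5242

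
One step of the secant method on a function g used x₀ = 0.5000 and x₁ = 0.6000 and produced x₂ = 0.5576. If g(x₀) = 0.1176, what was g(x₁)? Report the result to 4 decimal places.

-0.0866

The secant line through (0.5000, 0.1176) and (0.6000, g(x₁)) crosses zero at x₂ = 0.5576.
So (0.5000, 0.1176), (0.6000, g(x₁)), (0.5576, 0) are collinear:
g(x₁) = 0.1176 · (0.6000 − 0.5576) / (0.5000 − 0.5576) = 0.1176 · (0.042400)/(-0.057600) = -0.086567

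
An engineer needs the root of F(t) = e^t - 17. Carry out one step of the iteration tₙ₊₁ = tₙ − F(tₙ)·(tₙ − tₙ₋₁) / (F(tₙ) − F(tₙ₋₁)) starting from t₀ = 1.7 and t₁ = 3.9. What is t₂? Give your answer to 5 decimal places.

F(1.7) = -11.5260526, F(3.9) = 32.4024491
t₂ = 3.9000000 − 32.4024491·(3.9000000 − 1.7000000) / (32.4024491 − (-11.5260526)) = 3.9000000 − (71.2853880)/(43.9285017) = 2.2772406

2.27724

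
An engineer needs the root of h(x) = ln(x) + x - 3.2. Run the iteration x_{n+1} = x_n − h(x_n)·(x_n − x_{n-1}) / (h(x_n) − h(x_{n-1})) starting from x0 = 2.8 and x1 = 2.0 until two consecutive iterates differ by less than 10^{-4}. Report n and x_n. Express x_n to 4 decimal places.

n = 5, x_n = 2.3469

h(2.8) = 0.629619, h(2.0) = -0.506853
x2 = 2.000000 − (-0.506853)·(-0.800000)/(-1.136472) = 2.356790;  |Δ| = 0.356790
h(2.356790) = 0.014091
x3 = 2.356790 − 0.014091·(0.356790)/(0.520944) = 2.347140;  |Δ| = 0.009651
h(2.347140) = 0.000337
x4 = 2.347140 − 0.000337·(-0.009651)/(-0.013754) = 2.346903;  |Δ| = 0.000236
h(2.346903) = 0.000000
x5 = 2.346903 − 0.000000·(-0.000236)/(-0.000337) = 2.346903;  |Δ| = 0.000000
|x5 − x4| = 0.000000 < 10^{-4}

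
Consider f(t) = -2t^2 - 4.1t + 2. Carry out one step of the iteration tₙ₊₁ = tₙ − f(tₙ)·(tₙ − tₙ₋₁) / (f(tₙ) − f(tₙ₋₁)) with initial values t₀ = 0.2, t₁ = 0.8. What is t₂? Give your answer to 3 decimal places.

0.380

f(0.2) = 1.10000, f(0.8) = -2.56000
t₂ = 0.80000 − (-2.56000)·(0.80000 − 0.20000) / (-2.56000 − 1.10000) = 0.80000 − (-1.53600)/(-3.66000) = 0.38033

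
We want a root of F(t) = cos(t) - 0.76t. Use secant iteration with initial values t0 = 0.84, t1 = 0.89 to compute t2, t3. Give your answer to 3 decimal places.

0.859, 0.859

F(0.84) = 0.02906, F(0.89) = -0.04699
t2 = 0.89000 − (-0.04699)·(0.89000 − 0.84000) / (-0.04699 − 0.02906) = 0.89000 − (-0.00235)/(-0.07605) = 0.85911
F(0.85911) = 0.00019
t3 = 0.85911 − 0.00019·(0.85911 − 0.89000) / (0.00019 − (-0.04699)) = 0.85911 − (-0.00001)/(0.04718) = 0.85923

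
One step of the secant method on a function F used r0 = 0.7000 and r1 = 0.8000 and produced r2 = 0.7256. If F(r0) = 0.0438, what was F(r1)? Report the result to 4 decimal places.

The secant line through (0.7000, 0.0438) and (0.8000, F(r1)) crosses zero at r2 = 0.7256.
So (0.7000, 0.0438), (0.8000, F(r1)), (0.7256, 0) are collinear:
F(r1) = 0.0438 · (0.8000 − 0.7256) / (0.7000 − 0.7256) = 0.0438 · (0.074400)/(-0.025600) = -0.127294

-0.1273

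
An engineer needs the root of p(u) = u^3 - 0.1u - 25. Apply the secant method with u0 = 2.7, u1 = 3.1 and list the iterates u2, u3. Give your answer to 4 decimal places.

2.9220, 2.9347

p(2.7) = -5.587000, p(3.1) = 4.481000
u2 = 3.100000 − 4.481000·(3.100000 − 2.700000) / (4.481000 − (-5.587000)) = 3.100000 − (1.792400)/(10.068000) = 2.921971
p(2.921971) = -0.344669
u3 = 2.921971 − (-0.344669)·(2.921971 − 3.100000) / (-0.344669 − 4.481000) = 2.921971 − (0.061361)/(-4.825669) = 2.934686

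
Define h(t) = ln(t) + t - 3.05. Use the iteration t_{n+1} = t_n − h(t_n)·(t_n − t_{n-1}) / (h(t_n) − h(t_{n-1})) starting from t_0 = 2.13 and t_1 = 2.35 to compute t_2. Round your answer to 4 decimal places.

2.2433

h(2.13) = -0.163878, h(2.35) = 0.154415
t_2 = 2.350000 − 0.154415·(2.350000 − 2.130000) / (0.154415 − (-0.163878)) = 2.350000 − (0.033971)/(0.318293) = 2.243270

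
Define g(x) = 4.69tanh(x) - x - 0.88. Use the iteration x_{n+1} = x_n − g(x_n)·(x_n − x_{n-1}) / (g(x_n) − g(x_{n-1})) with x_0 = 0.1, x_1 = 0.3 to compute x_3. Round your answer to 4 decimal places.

0.2445

g(0.1) = -0.512557, g(0.3) = 0.186256
x_2 = 0.300000 − 0.186256·(0.300000 − 0.100000) / (0.186256 − (-0.512557)) = 0.300000 − (0.037251)/(0.698813) = 0.246694
g(0.246694) = 0.007386
x_3 = 0.246694 − 0.007386·(0.246694 − 0.300000) / (0.007386 − 0.186256) = 0.246694 − (-0.000394)/(-0.178870) = 0.244492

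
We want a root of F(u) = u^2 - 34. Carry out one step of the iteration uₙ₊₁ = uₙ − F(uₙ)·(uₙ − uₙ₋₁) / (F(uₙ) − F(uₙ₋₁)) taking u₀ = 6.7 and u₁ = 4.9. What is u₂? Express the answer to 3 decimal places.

5.761

F(6.7) = 10.89000, F(4.9) = -9.99000
u₂ = 4.90000 − (-9.99000)·(4.90000 − 6.70000) / (-9.99000 − 10.89000) = 4.90000 − (17.98200)/(-20.88000) = 5.76121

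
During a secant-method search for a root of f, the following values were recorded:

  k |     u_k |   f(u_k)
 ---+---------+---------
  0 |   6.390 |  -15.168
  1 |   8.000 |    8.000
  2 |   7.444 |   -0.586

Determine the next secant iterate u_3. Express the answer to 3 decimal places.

7.482

u_3 = 7.444 − (-0.586)·(7.444 − 8.000) / (-0.586 − 8.000)
   = 7.444 − (0.32582)/(-8.58600) = 7.48195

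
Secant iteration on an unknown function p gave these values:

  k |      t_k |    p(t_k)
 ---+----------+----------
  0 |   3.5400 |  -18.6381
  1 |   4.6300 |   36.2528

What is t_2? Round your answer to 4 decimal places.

3.9101

t_2 = 4.6300 − 36.2528·(4.6300 − 3.5400) / (36.2528 − (-18.6381))
   = 4.6300 − (39.515552)/(54.890900) = 3.910107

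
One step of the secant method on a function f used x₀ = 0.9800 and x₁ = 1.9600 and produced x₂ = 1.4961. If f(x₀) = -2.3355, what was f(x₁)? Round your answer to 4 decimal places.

2.0993

The secant line through (0.9800, -2.3355) and (1.9600, f(x₁)) crosses zero at x₂ = 1.4961.
So (0.9800, -2.3355), (1.9600, f(x₁)), (1.4961, 0) are collinear:
f(x₁) = -2.3355 · (1.9600 − 1.4961) / (0.9800 − 1.4961) = -2.3355 · (0.463900)/(-0.516100) = 2.099280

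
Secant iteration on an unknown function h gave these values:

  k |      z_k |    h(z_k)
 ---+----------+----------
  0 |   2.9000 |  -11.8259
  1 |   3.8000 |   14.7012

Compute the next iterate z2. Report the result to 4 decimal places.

3.3012

z2 = 3.8000 − 14.7012·(3.8000 − 2.9000) / (14.7012 − (-11.8259))
   = 3.8000 − (13.231080)/(26.527100) = 3.301224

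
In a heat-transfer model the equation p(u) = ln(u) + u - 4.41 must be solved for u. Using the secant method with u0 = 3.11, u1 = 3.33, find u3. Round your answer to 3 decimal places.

3.236

p(3.11) = -0.16538, p(3.33) = 0.12297
u2 = 3.33000 − 0.12297·(3.33000 − 3.11000) / (0.12297 − (-0.16538)) = 3.33000 − (0.02705)/(0.28835) = 3.23618
p(3.23618) = 0.00057
u3 = 3.23618 − 0.00057·(3.23618 − 3.33000) / (0.00057 − 0.12297) = 3.23618 − (-0.00005)/(-0.12240) = 3.23574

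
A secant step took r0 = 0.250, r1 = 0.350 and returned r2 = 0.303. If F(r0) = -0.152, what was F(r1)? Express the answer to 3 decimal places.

0.135

The secant line through (0.250, -0.152) and (0.350, F(r1)) crosses zero at r2 = 0.303.
So (0.250, -0.152), (0.350, F(r1)), (0.303, 0) are collinear:
F(r1) = -0.152 · (0.350 − 0.303) / (0.250 − 0.303) = -0.152 · (0.04700)/(-0.05300) = 0.13479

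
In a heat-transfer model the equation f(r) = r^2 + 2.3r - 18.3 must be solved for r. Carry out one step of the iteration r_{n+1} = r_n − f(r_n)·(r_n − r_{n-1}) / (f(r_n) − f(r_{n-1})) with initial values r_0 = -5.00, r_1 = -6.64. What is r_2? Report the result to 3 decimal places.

f(-5.00) = -4.80000, f(-6.64) = 10.51760
r_2 = -6.64000 − 10.51760·(-6.64000 − (-5.00000)) / (10.51760 − (-4.80000)) = -6.64000 − (-17.24886)/(15.31760) = -5.51392

-5.514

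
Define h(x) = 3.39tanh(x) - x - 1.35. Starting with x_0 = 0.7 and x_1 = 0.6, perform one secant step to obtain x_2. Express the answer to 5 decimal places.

h(0.7) = -0.0011932, h(0.6) = -0.1294020
x_2 = 0.6000000 − (-0.1294020)·(0.6000000 − 0.7000000) / (-0.1294020 − (-0.0011932)) = 0.6000000 − (0.0129402)/(-0.1282087) = 0.7009307

0.70093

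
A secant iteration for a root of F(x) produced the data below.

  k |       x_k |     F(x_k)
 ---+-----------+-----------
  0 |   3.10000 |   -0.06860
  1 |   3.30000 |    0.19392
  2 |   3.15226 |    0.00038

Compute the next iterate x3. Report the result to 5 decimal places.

x3 = 3.15226 − 0.00038·(3.15226 − 3.30000) / (0.00038 − 0.19392)
   = 3.15226 − (-0.0000561)/(-0.1935400) = 3.1519699

3.15197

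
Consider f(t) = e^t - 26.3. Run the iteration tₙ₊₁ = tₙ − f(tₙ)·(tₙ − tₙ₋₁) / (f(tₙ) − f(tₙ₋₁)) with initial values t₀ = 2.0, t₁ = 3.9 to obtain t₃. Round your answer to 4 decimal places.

f(2.0) = -18.910944, f(3.9) = 23.102449
t₂ = 3.900000 − 23.102449·(3.900000 − 2.000000) / (23.102449 − (-18.910944)) = 3.900000 − (43.894653)/(42.013393) = 2.855222
f(2.855222) = -8.921699
t₃ = 2.855222 − (-8.921699)·(2.855222 − 3.900000) / (-8.921699 − 23.102449) = 2.855222 − (9.321191)/(-32.024148) = 3.146290

3.1463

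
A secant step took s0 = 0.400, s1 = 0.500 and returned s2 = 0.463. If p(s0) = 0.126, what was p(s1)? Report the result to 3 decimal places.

The secant line through (0.400, 0.126) and (0.500, p(s1)) crosses zero at s2 = 0.463.
So (0.400, 0.126), (0.500, p(s1)), (0.463, 0) are collinear:
p(s1) = 0.126 · (0.500 − 0.463) / (0.400 − 0.463) = 0.126 · (0.03700)/(-0.06300) = -0.07400

-0.074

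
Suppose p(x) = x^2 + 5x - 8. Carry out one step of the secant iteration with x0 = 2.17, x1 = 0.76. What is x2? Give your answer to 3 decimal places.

1.217

p(2.17) = 7.55890, p(0.76) = -3.62240
x2 = 0.76000 − (-3.62240)·(0.76000 − 2.17000) / (-3.62240 − 7.55890) = 0.76000 − (5.10758)/(-11.18130) = 1.21680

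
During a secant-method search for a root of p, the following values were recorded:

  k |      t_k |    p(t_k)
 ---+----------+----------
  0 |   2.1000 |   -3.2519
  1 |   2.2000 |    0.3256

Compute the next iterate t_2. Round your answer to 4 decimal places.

2.1909

t_2 = 2.2000 − 0.3256·(2.2000 − 2.1000) / (0.3256 − (-3.2519))
   = 2.2000 − (0.032560)/(3.577500) = 2.190899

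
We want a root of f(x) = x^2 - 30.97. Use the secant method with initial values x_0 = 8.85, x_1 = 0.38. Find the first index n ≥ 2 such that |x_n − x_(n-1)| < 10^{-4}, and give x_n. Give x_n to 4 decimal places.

n = 8, x_n = 5.5651

f(8.85) = 47.352500, f(0.38) = -30.825600
x_2 = 0.380000 − (-30.825600)·(-8.470000)/(-78.178100) = 3.719718;  |Δ| = 3.339718
f(3.719718) = -17.133696
x_3 = 3.719718 − (-17.133696)·(3.339718)/(13.691904) = 7.898956;  |Δ| = 4.179237
f(7.898956) = 31.423500
x_4 = 7.898956 − 31.423500·(4.179237)/(48.557195) = 5.194387;  |Δ| = 2.704569
f(5.194387) = -3.988343
x_5 = 5.194387 − (-3.988343)·(-2.704569)/(-35.411843) = 5.498996;  |Δ| = 0.304608
f(5.498996) = -0.731048
x_6 = 5.498996 − (-0.731048)·(0.304608)/(3.257295) = 5.567360;  |Δ| = 0.068365
f(5.567360) = 0.025498
x_7 = 5.567360 − 0.025498·(0.068365)/(0.756546) = 5.565056;  |Δ| = 0.002304
f(5.565056) = -0.000152
x_8 = 5.565056 − (-0.000152)·(-0.002304)/(-0.025650) = 5.565070;  |Δ| = 0.000014
|x_8 − x_7| = 0.000014 < 10^{-4}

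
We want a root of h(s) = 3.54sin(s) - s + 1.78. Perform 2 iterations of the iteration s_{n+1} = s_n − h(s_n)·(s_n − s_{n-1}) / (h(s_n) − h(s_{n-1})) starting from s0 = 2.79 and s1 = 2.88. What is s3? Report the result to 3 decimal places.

2.838

h(2.79) = 0.20915, h(2.88) = -0.18449
s2 = 2.88000 − (-0.18449)·(2.88000 − 2.79000) / (-0.18449 − 0.20915) = 2.88000 − (-0.01660)/(-0.39364) = 2.83782
h(2.83782) = 0.00107
s3 = 2.83782 − 0.00107·(2.83782 − 2.88000) / (0.00107 − (-0.18449)) = 2.83782 − (-0.00005)/(0.18556) = 2.83806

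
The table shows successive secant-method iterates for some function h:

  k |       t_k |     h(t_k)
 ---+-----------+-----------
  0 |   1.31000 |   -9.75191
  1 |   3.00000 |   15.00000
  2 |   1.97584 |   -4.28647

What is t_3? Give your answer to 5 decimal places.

2.20346

t_3 = 1.97584 − (-4.28647)·(1.97584 − 3.00000) / (-4.28647 − 15.00000)
   = 1.97584 − (4.3900311)/(-19.2864700) = 2.2034623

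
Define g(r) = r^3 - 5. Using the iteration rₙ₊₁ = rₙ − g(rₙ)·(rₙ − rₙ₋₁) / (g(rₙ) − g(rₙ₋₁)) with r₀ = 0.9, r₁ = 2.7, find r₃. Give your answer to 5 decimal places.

1.52721

g(0.9) = -4.2710000, g(2.7) = 14.6830000
r₂ = 2.7000000 − 14.6830000·(2.7000000 − 0.9000000) / (14.6830000 − (-4.2710000)) = 2.7000000 − (26.4294000)/(18.9540000) = 1.3056030
g(1.3056030) = -2.7744700
r₃ = 1.3056030 − (-2.7744700)·(1.3056030 − 2.7000000) / (-2.7744700 − 14.6830000) = 1.3056030 − (3.8687125)/(-17.4574700) = 1.5272109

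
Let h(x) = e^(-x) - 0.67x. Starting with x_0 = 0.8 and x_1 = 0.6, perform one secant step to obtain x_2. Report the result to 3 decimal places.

0.726

h(0.8) = -0.08667, h(0.6) = 0.14681
x_2 = 0.60000 − 0.14681·(0.60000 − 0.80000) / (0.14681 − (-0.08667)) = 0.60000 − (-0.02936)/(0.23348) = 0.72576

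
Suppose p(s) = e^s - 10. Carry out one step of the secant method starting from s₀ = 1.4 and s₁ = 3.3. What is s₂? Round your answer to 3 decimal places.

p(1.4) = -5.94480, p(3.3) = 17.11264
s₂ = 3.30000 − 17.11264·(3.30000 − 1.40000) / (17.11264 − (-5.94480)) = 3.30000 − (32.51401)/(23.05744) = 1.88987

1.890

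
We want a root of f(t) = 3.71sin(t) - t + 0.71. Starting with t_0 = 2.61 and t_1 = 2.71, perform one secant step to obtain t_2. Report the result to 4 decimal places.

2.6055

f(2.61) = -0.019376, f(2.71) = -0.448040
t_2 = 2.710000 − (-0.448040)·(2.710000 − 2.610000) / (-0.448040 − (-0.019376)) = 2.710000 − (-0.044804)/(-0.428665) = 2.605480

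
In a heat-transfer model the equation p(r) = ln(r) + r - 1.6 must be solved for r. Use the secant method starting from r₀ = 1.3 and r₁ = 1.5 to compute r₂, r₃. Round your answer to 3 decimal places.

1.322, 1.321

p(1.3) = -0.03764, p(1.5) = 0.30547
r₂ = 1.50000 − 0.30547·(1.50000 − 1.30000) / (0.30547 − (-0.03764)) = 1.50000 − (0.06109)/(0.34310) = 1.32194
p(1.32194) = 0.00104
r₃ = 1.32194 − 0.00104·(1.32194 − 1.50000) / (0.00104 − 0.30547) = 1.32194 − (-0.00018)/(-0.30443) = 1.32133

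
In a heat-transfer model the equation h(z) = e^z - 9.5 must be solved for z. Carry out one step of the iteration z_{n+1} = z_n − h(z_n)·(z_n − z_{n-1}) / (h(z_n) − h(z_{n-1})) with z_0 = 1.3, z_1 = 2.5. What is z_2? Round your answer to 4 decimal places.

h(1.3) = -5.830703, h(2.5) = 2.682494
z_2 = 2.500000 − 2.682494·(2.500000 − 1.300000) / (2.682494 − (-5.830703)) = 2.500000 − (3.218993)/(8.513197) = 2.121882

2.1219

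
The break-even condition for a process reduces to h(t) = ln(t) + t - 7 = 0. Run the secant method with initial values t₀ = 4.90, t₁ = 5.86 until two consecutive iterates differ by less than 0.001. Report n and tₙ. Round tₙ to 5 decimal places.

n = 4, tₙ = 5.32718

h(4.90) = -0.5107648, h(5.86) = 0.6281496
t₂ = 5.8600000 − 0.6281496·(0.9600000)/(1.1389144) = 5.3305277;  |Δ| = 0.5294723
h(5.3305277) = 0.0039779
t₃ = 5.3305277 − 0.0039779·(-0.5294723)/(-0.6241717) = 5.3271533;  |Δ| = 0.0033744
h(5.3271533) = -0.0000297
t₄ = 5.3271533 − (-0.0000297)·(-0.0033744)/(-0.0040076) = 5.3271783;  |Δ| = 0.0000250
|t₄ − t₃| = 0.0000250 < 0.001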